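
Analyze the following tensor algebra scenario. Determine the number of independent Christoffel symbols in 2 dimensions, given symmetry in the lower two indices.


Christoffel symbols Gamma^k_{ij} are symmetric in i,j, so there are d * d(d+1)/2 independent symbols.
d = 2
d(d+1)/2 = 2 * 3 / 2 = 3
Total = 2 * 3 = 6

6


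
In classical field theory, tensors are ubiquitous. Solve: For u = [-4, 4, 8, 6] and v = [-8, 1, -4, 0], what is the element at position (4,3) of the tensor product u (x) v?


The outer product entry T_{ij} = u_i * v_j.
We need i=4, j=3.
u_4 = 6, v_3 = -4
T_{4,3} = 6 * -4 = -24

-24


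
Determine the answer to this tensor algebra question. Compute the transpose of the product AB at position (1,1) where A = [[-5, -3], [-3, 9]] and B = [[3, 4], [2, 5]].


(AB)^T_{ij} = (AB)_{ji} = sum_k A_{jk} B_{ki}.
For i=1, j=1 we need (AB)_{11}:
A_{11} * B_{11} = -5 * 3 = -15
A_{12} * B_{21} = -3 * 2 = -6
Sum = -15 + -6 = -21

-21


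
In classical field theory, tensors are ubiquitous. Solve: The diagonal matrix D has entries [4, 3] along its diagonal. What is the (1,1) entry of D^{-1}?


For a diagonal matrix, the inverse has entries (D^{-1})_{ii} = 1/d_{ii}.
The diagonal entries are: d_{11} = 4, d_{22} = 3
We need (D^{-1})_{11} = 1/d_{11} = 1/4 = 1/4

1/4


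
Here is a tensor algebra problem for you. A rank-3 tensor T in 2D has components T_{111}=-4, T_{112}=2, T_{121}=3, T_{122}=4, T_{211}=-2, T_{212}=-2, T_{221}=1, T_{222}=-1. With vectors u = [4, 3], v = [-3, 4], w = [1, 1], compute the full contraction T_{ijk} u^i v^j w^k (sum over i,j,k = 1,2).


S = sum over i,j,k of T_{ijk} u_i v_j w_k. Expanding all 8 terms:
T_{111}*u_1*v_1*w_1 = -4*4*-3*1 = 48  (running total: 48)
T_{112}*u_1*v_1*w_2 = 2*4*-3*1 = -24  (running total: 24)
T_{121}*u_1*v_2*w_1 = 3*4*4*1 = 48  (running total: 72)
T_{122}*u_1*v_2*w_2 = 4*4*4*1 = 64  (running total: 136)
T_{211}*u_2*v_1*w_1 = -2*3*-3*1 = 18  (running total: 154)
T_{212}*u_2*v_1*w_2 = -2*3*-3*1 = 18  (running total: 172)
T_{221}*u_2*v_2*w_1 = 1*3*4*1 = 12  (running total: 184)
T_{222}*u_2*v_2*w_2 = -1*3*4*1 = -12  (running total: 172)
S = 172

172


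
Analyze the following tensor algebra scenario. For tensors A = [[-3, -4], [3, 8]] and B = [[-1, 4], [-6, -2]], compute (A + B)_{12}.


Tensor addition is component-wise: (A + B)_{ij} = A_{ij} + B_{ij}.
A_{12} = -4
B_{12} = 4
(A + B)_{12} = -4 + 4 = 0

0


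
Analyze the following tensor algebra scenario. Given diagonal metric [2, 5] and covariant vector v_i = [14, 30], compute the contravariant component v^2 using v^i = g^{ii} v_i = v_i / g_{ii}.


To raise an index with a diagonal metric: v^i = v_i / g_{ii}.
For index 2: v_2 = 30, g_{22} = 5
v^2 = 30 / 5 = 6

6


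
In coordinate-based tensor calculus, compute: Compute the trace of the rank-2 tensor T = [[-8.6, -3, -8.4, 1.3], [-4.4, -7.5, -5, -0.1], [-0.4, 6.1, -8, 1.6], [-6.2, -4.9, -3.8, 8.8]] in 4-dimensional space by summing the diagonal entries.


The contraction (trace) of a rank-2 tensor is the sum of its diagonal elements.
Diagonal entries: A[1,1] = -8.6, A[2,2] = -7.5, A[3,3] = -8, A[4,4] = 8.8
Tr(A) = -8.6 + -7.5 + -8 + 8.8 = -15.3

-15.3


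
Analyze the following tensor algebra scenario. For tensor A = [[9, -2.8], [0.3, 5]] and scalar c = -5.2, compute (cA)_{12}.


Scalar multiplication: (cA)_{ij} = c * A_{ij}.
c = -5.2
A_{12} = -2.8
(cA)_{12} = -5.2 * -2.8 = 14.56

14.56


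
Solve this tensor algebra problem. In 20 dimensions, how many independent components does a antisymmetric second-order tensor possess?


A antisymmetric rank-2 tensor in d dimensions has d(d-1)/2 independent components.
d = 20
d(d-1)/2 = 20 * 19 / 2 = 380 / 2 = 190

190


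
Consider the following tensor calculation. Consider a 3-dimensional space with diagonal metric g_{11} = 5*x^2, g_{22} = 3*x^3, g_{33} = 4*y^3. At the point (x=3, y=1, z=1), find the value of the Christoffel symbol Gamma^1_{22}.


For a diagonal metric, Gamma^k_{ij} = (1/2) g^{kk} (dg_{ik}/dx_j + dg_{jk}/dx_i - dg_{ij}/dx_k).
The metric is diagonal, so g_{ab} = 0 for a != b.
At the given point: g_{11} = 45, g_{22} = 81, g_{33} = 4
g^{11} = 1/45
dg_{21}/dx_2 = 0 (off-diagonal)
dg_{21}/dx_2 = 0 (off-diagonal)
dg_{22}/dx_1 = dg_{22}/dx_1 = 81
Numerator = 0 + 0 - 81 = -81
Gamma^1_{22} = -81 / (2 * 45) = -9/10

-9/10


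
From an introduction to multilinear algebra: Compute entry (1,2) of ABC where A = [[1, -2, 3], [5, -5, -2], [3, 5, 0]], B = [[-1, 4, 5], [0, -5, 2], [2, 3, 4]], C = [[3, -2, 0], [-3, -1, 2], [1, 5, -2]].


(ABC)_{12} = sum_m (AB)_{1m} C_{m2}. First compute row 1 of AB.
(AB)_{11} = 1*-1 + -2*0 + 3*2 = 5
(AB)_{12} = 1*4 + -2*-5 + 3*3 = 23
(AB)_{13} = 1*5 + -2*2 + 3*4 = 13
Now contract with column 2 of C:
(AB)_{11} * C_{12} = 5 * -2 = -10
(AB)_{12} * C_{22} = 23 * -1 = -23
(AB)_{13} * C_{32} = 13 * 5 = 65
(ABC)_{12} = -10 + -23 + 65 = 32

32


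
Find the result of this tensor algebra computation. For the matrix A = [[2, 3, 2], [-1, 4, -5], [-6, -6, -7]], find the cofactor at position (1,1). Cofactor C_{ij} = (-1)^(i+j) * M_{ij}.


To find cofactor C_{11}, delete row 1 and column 1.
The resulting 2x2 submatrix is: [[4, -5], [-6, -7]]
Minor M_{11} = 4*-7 - -5*-6
  = -28 - 30 = -58
Sign = (-1)^(1+1) = (-1)^2 = 1
Cofactor C_{11} = 1 * -58 = -58

-58


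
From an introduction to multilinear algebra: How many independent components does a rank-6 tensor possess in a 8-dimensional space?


The number of components of a rank-r tensor in d dimensions is d^r.
Here d = 8 and r = 6.
8^6 = 262144

262144


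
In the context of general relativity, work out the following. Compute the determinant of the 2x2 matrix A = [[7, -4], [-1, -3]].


For a 2x2 matrix [[a, b], [c, d]], det = a*d - b*c.
a = 7, b = -4, c = -1, d = -3
a*d = 7 * -3 = -21
b*c = -4 * -1 = 4
det = -21 - 4 = -25

-25


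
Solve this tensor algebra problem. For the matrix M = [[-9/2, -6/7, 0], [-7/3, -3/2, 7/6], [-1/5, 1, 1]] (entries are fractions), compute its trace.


The trace is the sum of diagonal entries.
Diagonal: M[1,1] = -9/2, M[2,2] = -3/2, M[3,3] = 1
Tr(M) = -9/2 + -3/2 + 1
Computing step by step:
After adding M[1,1]: -9/2
After adding M[2,2]: -6
After adding M[3,3]: -5
Tr(M) = -5

-5


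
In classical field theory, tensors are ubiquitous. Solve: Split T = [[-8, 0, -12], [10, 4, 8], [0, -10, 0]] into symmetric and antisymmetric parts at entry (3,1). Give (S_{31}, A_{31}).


T_{31} = 0
T_{13} = -12
S_{31} = (0 + -12)/2 = -12/2 = -6
A_{31} = (0 - -12)/2 = 12/2 = 6
Check: S + A = -6 + 6 = 0 = T_{31}.

(-6, 6)


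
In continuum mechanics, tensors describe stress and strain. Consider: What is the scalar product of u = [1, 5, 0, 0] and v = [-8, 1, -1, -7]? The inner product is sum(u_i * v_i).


The inner product u . v = sum of u_i * v_i.
Term-by-term: 1 * -8, 5 * 1, 0 * -1, 0 * -7
Products: -8, 5, 0, 0
Sum = -8 + 5 + 0 + 0 = -3

-3


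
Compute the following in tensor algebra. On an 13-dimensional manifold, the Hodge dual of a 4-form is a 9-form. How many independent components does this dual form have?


The Hodge dual of a p-form on an n-dimensional manifold is an (n-p)-form.
n = 13, p = 4, so dual degree = 13 - 4 = 9
The number of components is C(n, n-p) = C(13, 9) = 715

715


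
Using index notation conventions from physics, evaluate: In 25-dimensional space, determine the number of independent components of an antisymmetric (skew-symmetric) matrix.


An antisymmetric rank-2 tensor satisfies A_{ij} = -A_{ji}, so diagonal entries are zero.
The independent components are the upper-triangular entries: C(n, 2) = n(n-1)/2.
n = 25
C(25, 2) = 25 * 24 / 2 = 600 / 2 = 300

300


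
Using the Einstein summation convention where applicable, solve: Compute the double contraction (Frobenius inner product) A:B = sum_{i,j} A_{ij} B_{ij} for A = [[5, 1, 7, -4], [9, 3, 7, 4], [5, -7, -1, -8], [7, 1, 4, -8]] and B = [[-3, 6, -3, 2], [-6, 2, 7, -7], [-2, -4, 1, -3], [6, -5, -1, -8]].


A:B = sum over all i,j of A_{ij} * B_{ij}.
Row 1: 5*-3=-15, 1*6=6, 7*-3=-21, -4*2=-8 => row sum = -38
Row 2: 9*-6=-54, 3*2=6, 7*7=49, 4*-7=-28 => row sum = -27
Row 3: 5*-2=-10, -7*-4=28, -1*1=-1, -8*-3=24 => row sum = 41
Row 4: 7*6=42, 1*-5=-5, 4*-1=-4, -8*-8=64 => row sum = 97
Total = -38 + -27 + 41 + 97 = 73

73


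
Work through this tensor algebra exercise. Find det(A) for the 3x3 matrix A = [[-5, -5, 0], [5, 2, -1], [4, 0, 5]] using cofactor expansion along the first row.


Expanding along the first row, det(A) = a11*M_11 - a12*M_12 + a13*M_13, where M_1j is the (1,j) minor.
Minor M_11 = 2*5 - -1*0 = 10
Minor M_12 = 5*5 - -1*4 = 29
Minor M_13 = 5*0 - 2*4 = -8
det = -5*(10) - -5*(29) + 0*(-8)
    = -50 - -145 + 0
    = 95

95


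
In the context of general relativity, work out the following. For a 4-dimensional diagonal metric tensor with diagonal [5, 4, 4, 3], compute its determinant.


For a diagonal metric, the determinant is the product of diagonal entries.
Diagonal entries: 5, 4, 4, 3
det(g) = 5 * 4 * 4 * 3 = 240

240


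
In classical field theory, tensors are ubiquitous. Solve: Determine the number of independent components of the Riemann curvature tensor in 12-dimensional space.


The Riemann tensor in d dimensions has d^2(d^2 - 1)/12 independent components.
d = 12, so d^2 = 144
d^2 - 1 = 143
d^2(d^2 - 1) = 144 * 143 = 20592
Divide by 12: 20592 / 12 = 1716

1716


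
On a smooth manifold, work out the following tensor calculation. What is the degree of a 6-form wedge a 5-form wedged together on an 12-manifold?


The degree of a wedge product is the sum of the degrees of the individual forms.
Degrees: 6, 5
Total degree = 6 + 5 = 11

11


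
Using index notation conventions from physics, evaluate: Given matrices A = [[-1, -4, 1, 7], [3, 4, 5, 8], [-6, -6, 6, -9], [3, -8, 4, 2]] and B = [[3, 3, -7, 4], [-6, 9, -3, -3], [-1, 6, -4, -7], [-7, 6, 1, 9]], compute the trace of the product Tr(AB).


Tr(AB) = sum_i (AB)_{ii} where (AB)_{ii} = sum_k A_{ik} B_{ki}.
(AB)_{11} = -1*3 + -4*-6 + 1*-1 + 7*-7 = -29
(AB)_{22} = 3*3 + 4*9 + 5*6 + 8*6 = 123
(AB)_{33} = -6*-7 + -6*-3 + 6*-4 + -9*1 = 27
(AB)_{44} = 3*4 + -8*-3 + 4*-7 + 2*9 = 26
Tr(AB) = -29 + 123 + 27 + 26 = 147

147


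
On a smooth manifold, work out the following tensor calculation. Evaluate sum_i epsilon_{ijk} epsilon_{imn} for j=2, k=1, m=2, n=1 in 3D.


Using the identity: epsilon_{ijk} epsilon_{imn} = delta_{jm} delta_{kn} - delta_{jn} delta_{km}.
delta_{22} = 1
delta_{11} = 1
delta_{21} = 0
delta_{12} = 0
Result = 1 * 1 - 0 * 0 = 1 - 0 = 1

1


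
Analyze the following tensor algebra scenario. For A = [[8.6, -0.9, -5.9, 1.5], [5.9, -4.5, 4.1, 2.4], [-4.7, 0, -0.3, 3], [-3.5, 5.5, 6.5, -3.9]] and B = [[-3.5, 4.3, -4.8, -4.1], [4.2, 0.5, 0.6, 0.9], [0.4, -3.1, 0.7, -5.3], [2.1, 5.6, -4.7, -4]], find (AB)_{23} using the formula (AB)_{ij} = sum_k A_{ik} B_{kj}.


(AB)_{ij} = sum_k A_{ik} B_{kj}.
For i=2, j=3:
A_{21} * B_{13} = 5.9 * -4.8 = -28.32
A_{22} * B_{23} = -4.5 * 0.6 = -2.7
A_{23} * B_{33} = 4.1 * 0.7 = 2.87
A_{24} * B_{43} = 2.4 * -4.7 = -11.28
Sum = -28.32 + -2.7 + 2.87 + -11.28 = -39.43

-39.43


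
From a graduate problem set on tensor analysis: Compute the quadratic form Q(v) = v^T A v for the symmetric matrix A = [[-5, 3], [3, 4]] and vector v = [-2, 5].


First compute Av:
(Av)_1 = -5*-2 + 3*5 = 25
(Av)_2 = 3*-2 + 4*5 = 14
Av = [25, 14]
Then v^T (Av) = -2*25 + 5*14
= -50 + 70 = 20

20


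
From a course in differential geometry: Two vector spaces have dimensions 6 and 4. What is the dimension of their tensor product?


The dimension of a tensor product is the product of dimensions.
dim(V) = 6, dim(W) = 4
dim(V (x) W) = 6 * 4 = 24

24


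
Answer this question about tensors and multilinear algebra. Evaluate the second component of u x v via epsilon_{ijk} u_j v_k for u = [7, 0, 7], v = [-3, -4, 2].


(u x v)_2 = sum_{j,k} epsilon_{2jk} u_j v_k. Only permutations of (1,2,3) contribute; the two non-zero terms are:
eps_{213} u_1 v_3 = -1 * 7 * 2 = -14
eps_{231} u_3 v_1 = 1 * 7 * -3 = -21
(u x v)_2 = -35

-35


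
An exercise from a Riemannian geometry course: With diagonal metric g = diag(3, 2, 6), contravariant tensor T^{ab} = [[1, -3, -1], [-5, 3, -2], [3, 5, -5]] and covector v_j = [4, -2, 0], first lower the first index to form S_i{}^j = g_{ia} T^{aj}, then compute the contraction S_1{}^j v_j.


Step 1: lower the first index. For a diagonal metric, g_{ia} T^{aj} = g_{ii} T^{ij} (no sum on i).
g_{11} = 3
S_1{}^1 = 3 * T^{11} = 3 * 1 = 3
S_1{}^2 = 3 * T^{12} = 3 * -3 = -9
S_1{}^3 = 3 * T^{13} = 3 * -1 = -3
Step 2: contract S_1{}^j with v_j.
S_1{}^1 * v_1 = 3 * 4 = 12
S_1{}^2 * v_2 = -9 * -2 = 18
S_1{}^3 * v_3 = -3 * 0 = 0
Result = 12 + 18 + 0 = 30

30


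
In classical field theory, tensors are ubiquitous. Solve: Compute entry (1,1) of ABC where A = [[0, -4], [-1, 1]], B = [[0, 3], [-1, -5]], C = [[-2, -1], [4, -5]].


(ABC)_{11} = sum_m (AB)_{1m} C_{m1}. First compute row 1 of AB.
(AB)_{11} = 0*0 + -4*-1 = 4
(AB)_{12} = 0*3 + -4*-5 = 20
Now contract with column 1 of C:
(AB)_{11} * C_{11} = 4 * -2 = -8
(AB)_{12} * C_{21} = 20 * 4 = 80
(ABC)_{11} = -8 + 80 = 72

72


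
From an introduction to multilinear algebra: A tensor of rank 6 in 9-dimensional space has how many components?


The number of components of a rank-r tensor in d dimensions is d^r.
Here d = 9 and r = 6.
9^6 = 531441

531441


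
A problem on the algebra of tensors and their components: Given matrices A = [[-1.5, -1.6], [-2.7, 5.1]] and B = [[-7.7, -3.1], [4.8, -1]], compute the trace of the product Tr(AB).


Tr(AB) = sum_i (AB)_{ii} where (AB)_{ii} = sum_k A_{ik} B_{ki}.
(AB)_{11} = -1.5*-7.7 + -1.6*4.8 = 3.87
(AB)_{22} = -2.7*-3.1 + 5.1*-1 = 3.27
Tr(AB) = 3.87 + 3.27 = 7.14

7.14


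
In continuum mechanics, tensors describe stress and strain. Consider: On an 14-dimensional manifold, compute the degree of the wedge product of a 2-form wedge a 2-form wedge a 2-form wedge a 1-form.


The degree of a wedge product is the sum of the degrees of the individual forms.
Degrees: 2, 2, 2, 1
Total degree = 2 + 2 + 2 + 1 = 7

7


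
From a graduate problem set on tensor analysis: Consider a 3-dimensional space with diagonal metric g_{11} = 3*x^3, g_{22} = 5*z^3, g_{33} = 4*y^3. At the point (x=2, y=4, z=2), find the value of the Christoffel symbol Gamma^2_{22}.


For a diagonal metric, Gamma^k_{ij} = (1/2) g^{kk} (dg_{ik}/dx_j + dg_{jk}/dx_i - dg_{ij}/dx_k).
The metric is diagonal, so g_{ab} = 0 for a != b.
At the given point: g_{11} = 24, g_{22} = 40, g_{33} = 256
g^{22} = 1/40
dg_{22}/dx_2 = dg_{22}/dx_2 = 0
dg_{22}/dx_2 = dg_{22}/dx_2 = 0
dg_{22}/dx_2 = dg_{22}/dx_2 = 0
Numerator = 0 + 0 - 0 = 0
Gamma^2_{22} = 0 / (2 * 40) = 0

0


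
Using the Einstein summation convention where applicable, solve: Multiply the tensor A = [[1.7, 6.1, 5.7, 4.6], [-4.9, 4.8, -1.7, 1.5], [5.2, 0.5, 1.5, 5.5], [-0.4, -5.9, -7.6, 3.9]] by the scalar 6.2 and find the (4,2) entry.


Scalar multiplication: (cA)_{ij} = c * A_{ij}.
c = 6.2
A_{42} = -5.9
(cA)_{42} = 6.2 * -5.9 = -36.58

-36.58


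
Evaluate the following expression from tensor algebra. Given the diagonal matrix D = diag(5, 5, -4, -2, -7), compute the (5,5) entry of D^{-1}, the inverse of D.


For a diagonal matrix, the inverse has entries (D^{-1})_{ii} = 1/d_{ii}.
The diagonal entries are: d_{11} = 5, d_{22} = 5, d_{33} = -4, d_{44} = -2, d_{55} = -7
We need (D^{-1})_{55} = 1/d_{55} = 1/-7 = -1/7

-1/7


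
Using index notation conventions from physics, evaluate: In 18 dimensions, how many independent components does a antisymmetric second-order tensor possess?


A antisymmetric rank-2 tensor in d dimensions has d(d-1)/2 independent components.
d = 18
d(d-1)/2 = 18 * 17 / 2 = 306 / 2 = 153

153


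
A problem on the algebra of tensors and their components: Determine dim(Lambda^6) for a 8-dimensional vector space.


The dimension of the space of p-forms on an n-dimensional space is C(n, p).
n = 8, p = 6
C(8, 6) = 8! / (6! * 2!) = 28

28


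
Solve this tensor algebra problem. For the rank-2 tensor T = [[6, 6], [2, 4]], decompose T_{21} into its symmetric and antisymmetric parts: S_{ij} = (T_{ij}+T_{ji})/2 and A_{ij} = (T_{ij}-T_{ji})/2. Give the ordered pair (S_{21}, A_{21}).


T_{21} = 2
T_{12} = 6
S_{21} = (2 + 6)/2 = 8/2 = 4
A_{21} = (2 - 6)/2 = -4/2 = -2
Check: S + A = 4 + -2 = 2 = T_{21}.

(4, -2)


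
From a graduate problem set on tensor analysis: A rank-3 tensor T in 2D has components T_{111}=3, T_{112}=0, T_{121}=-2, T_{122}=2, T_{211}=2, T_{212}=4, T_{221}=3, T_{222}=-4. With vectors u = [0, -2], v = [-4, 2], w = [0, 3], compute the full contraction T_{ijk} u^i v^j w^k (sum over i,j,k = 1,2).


S = sum over i,j,k of T_{ijk} u_i v_j w_k. Expanding all 8 terms:
T_{111}*u_1*v_1*w_1 = 3*0*-4*0 = 0  (running total: 0)
T_{112}*u_1*v_1*w_2 = 0*0*-4*3 = 0  (running total: 0)
T_{121}*u_1*v_2*w_1 = -2*0*2*0 = 0  (running total: 0)
T_{122}*u_1*v_2*w_2 = 2*0*2*3 = 0  (running total: 0)
T_{211}*u_2*v_1*w_1 = 2*-2*-4*0 = 0  (running total: 0)
T_{212}*u_2*v_1*w_2 = 4*-2*-4*3 = 96  (running total: 96)
T_{221}*u_2*v_2*w_1 = 3*-2*2*0 = 0  (running total: 96)
T_{222}*u_2*v_2*w_2 = -4*-2*2*3 = 48  (running total: 144)
S = 144

144


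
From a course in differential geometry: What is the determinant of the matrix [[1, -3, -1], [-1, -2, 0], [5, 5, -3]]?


Expanding along the first row, det(A) = a11*M_11 - a12*M_12 + a13*M_13, where M_1j is the (1,j) minor.
Minor M_11 = -2*-3 - 0*5 = 6
Minor M_12 = -1*-3 - 0*5 = 3
Minor M_13 = -1*5 - -2*5 = 5
det = 1*(6) - -3*(3) + -1*(5)
    = 6 - -9 + -5
    = 10

10


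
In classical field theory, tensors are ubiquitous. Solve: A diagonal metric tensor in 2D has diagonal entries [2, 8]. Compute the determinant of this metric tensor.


For a diagonal metric, the determinant is the product of diagonal entries.
Diagonal entries: 2, 8
det(g) = 2 * 8 = 16

16


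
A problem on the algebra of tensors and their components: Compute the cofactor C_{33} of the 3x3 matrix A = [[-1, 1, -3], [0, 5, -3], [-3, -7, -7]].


To find cofactor C_{33}, delete row 3 and column 3.
The resulting 2x2 submatrix is: [[-1, 1], [0, 5]]
Minor M_{33} = -1*5 - 1*0
  = -5 - 0 = -5
Sign = (-1)^(3+3) = (-1)^6 = 1
Cofactor C_{33} = 1 * -5 = -5

-5


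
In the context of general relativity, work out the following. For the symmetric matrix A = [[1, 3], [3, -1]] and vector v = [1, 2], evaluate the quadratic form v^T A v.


First compute Av:
(Av)_1 = 1*1 + 3*2 = 7
(Av)_2 = 3*1 + -1*2 = 1
Av = [7, 1]
Then v^T (Av) = 1*7 + 2*1
= 7 + 2 = 9

9


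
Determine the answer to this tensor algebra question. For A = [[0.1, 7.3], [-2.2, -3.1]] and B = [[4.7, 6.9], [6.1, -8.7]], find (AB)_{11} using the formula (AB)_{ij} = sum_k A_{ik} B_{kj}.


(AB)_{ij} = sum_k A_{ik} B_{kj}.
For i=1, j=1:
A_{11} * B_{11} = 0.1 * 4.7 = 0.47
A_{12} * B_{21} = 7.3 * 6.1 = 44.53
Sum = 0.47 + 44.53 = 45

45


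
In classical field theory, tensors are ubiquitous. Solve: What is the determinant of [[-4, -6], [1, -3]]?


For a 2x2 matrix [[a, b], [c, d]], det = a*d - b*c.
a = -4, b = -6, c = 1, d = -3
a*d = -4 * -3 = 12
b*c = -6 * 1 = -6
det = 12 - -6 = 18

18


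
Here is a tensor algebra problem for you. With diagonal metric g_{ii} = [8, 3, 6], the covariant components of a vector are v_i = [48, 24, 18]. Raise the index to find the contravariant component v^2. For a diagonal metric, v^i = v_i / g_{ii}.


To raise an index with a diagonal metric: v^i = v_i / g_{ii}.
For index 2: v_2 = 24, g_{22} = 3
v^2 = 24 / 3 = 8

8


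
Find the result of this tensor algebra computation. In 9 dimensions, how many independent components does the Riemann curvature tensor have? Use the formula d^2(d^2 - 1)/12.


The Riemann tensor in d dimensions has d^2(d^2 - 1)/12 independent components.
d = 9, so d^2 = 81
d^2 - 1 = 80
d^2(d^2 - 1) = 81 * 80 = 6480
Divide by 12: 6480 / 12 = 540

540


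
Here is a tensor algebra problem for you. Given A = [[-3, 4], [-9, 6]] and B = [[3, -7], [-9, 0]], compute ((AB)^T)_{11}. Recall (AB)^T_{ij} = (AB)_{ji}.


(AB)^T_{ij} = (AB)_{ji} = sum_k A_{jk} B_{ki}.
For i=1, j=1 we need (AB)_{11}:
A_{11} * B_{11} = -3 * 3 = -9
A_{12} * B_{21} = 4 * -9 = -36
Sum = -9 + -36 = -45

-45


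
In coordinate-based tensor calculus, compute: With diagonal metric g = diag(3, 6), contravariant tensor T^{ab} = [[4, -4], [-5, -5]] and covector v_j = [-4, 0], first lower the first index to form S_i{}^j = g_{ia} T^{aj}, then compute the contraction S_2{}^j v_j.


Step 1: lower the first index. For a diagonal metric, g_{ia} T^{aj} = g_{ii} T^{ij} (no sum on i).
g_{22} = 6
S_2{}^1 = 6 * T^{21} = 6 * -5 = -30
S_2{}^2 = 6 * T^{22} = 6 * -5 = -30
Step 2: contract S_2{}^j with v_j.
S_2{}^1 * v_1 = -30 * -4 = 120
S_2{}^2 * v_2 = -30 * 0 = 0
Result = 120 + 0 = 120

120


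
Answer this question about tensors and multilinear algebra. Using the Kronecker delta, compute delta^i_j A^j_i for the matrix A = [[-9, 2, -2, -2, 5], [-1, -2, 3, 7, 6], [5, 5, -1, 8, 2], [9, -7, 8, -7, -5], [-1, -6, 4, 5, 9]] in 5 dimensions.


The contraction (trace) of a rank-2 tensor is the sum of its diagonal elements.
Diagonal entries: A[1,1] = -9, A[2,2] = -2, A[3,3] = -1, A[4,4] = -7, A[5,5] = 9
Tr(A) = -9 + -2 + -1 + -7 + 9 = -10

-10


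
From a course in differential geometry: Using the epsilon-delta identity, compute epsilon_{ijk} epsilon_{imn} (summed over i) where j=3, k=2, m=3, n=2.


Using the identity: epsilon_{ijk} epsilon_{imn} = delta_{jm} delta_{kn} - delta_{jn} delta_{km}.
delta_{33} = 1
delta_{22} = 1
delta_{32} = 0
delta_{23} = 0
Result = 1 * 1 - 0 * 0 = 1 - 0 = 1

1


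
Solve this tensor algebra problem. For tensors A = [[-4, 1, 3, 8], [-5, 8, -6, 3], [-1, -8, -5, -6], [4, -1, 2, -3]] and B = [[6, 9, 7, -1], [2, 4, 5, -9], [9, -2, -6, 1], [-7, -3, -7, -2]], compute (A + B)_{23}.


Tensor addition is component-wise: (A + B)_{ij} = A_{ij} + B_{ij}.
A_{23} = -6
B_{23} = 5
(A + B)_{23} = -6 + 5 = -1

-1


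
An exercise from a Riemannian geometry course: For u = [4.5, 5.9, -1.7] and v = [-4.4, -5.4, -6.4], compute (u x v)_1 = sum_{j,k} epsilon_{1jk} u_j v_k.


(u x v)_1 = sum_{j,k} epsilon_{1jk} u_j v_k. Only permutations of (1,2,3) contribute; the two non-zero terms are:
eps_{123} u_2 v_3 = 1 * 5.9 * -6.4 = -37.76
eps_{132} u_3 v_2 = -1 * -1.7 * -5.4 = -9.18
(u x v)_1 = -46.94

-46.94


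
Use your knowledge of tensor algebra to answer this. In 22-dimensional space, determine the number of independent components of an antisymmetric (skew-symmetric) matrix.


An antisymmetric rank-2 tensor satisfies A_{ij} = -A_{ji}, so diagonal entries are zero.
The independent components are the upper-triangular entries: C(n, 2) = n(n-1)/2.
n = 22
C(22, 2) = 22 * 21 / 2 = 462 / 2 = 231

231


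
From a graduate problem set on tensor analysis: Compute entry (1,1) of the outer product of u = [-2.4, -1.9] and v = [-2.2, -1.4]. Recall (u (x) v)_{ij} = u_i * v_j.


The outer product entry T_{ij} = u_i * v_j.
We need i=1, j=1.
u_1 = -2.4, v_1 = -2.2
T_{1,1} = -2.4 * -2.2 = 5.28

5.28


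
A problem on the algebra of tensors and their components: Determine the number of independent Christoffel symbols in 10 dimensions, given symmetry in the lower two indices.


Christoffel symbols Gamma^k_{ij} are symmetric in i,j, so there are d * d(d+1)/2 independent symbols.
d = 10
d(d+1)/2 = 10 * 11 / 2 = 55
Total = 10 * 55 = 550

550


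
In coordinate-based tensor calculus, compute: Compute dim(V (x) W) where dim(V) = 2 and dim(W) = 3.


The dimension of a tensor product is the product of dimensions.
dim(V) = 2, dim(W) = 3
dim(V (x) W) = 2 * 3 = 6

6


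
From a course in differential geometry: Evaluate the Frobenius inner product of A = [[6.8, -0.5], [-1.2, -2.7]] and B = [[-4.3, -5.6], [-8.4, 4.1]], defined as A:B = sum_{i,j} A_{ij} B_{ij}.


A:B = sum over all i,j of A_{ij} * B_{ij}.
Row 1: 6.8*-4.3=-29.24, -0.5*-5.6=2.8 => row sum = -26.44
Row 2: -1.2*-8.4=10.08, -2.7*4.1=-11.07 => row sum = -0.99
Total = -26.44 + -0.99 = -27.43

-27.43


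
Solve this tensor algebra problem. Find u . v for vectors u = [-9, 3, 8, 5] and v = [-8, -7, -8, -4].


The inner product u . v = sum of u_i * v_i.
Term-by-term: -9 * -8, 3 * -7, 8 * -8, 5 * -4
Products: 72, -21, -64, -20
Sum = 72 + -21 + -64 + -20 = -33

-33


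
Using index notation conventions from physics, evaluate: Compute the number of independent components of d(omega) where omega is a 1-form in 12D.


The exterior derivative of a p-form is a (p+1)-form.
Its number of independent components is C(n, p+1).
n = 12, p+1 = 2
C(12, 2) = 66

66


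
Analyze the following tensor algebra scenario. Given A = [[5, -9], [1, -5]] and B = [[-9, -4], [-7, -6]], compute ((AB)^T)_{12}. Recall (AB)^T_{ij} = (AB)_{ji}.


(AB)^T_{ij} = (AB)_{ji} = sum_k A_{jk} B_{ki}.
For i=1, j=2 we need (AB)_{21}:
A_{21} * B_{11} = 1 * -9 = -9
A_{22} * B_{21} = -5 * -7 = 35
Sum = -9 + 35 = 26

26


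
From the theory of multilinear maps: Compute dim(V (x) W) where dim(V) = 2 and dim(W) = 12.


The dimension of a tensor product is the product of dimensions.
dim(V) = 2, dim(W) = 12
dim(V (x) W) = 2 * 12 = 24

24


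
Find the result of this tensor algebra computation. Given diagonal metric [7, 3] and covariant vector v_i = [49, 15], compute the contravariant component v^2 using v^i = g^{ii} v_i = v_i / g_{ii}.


To raise an index with a diagonal metric: v^i = v_i / g_{ii}.
For index 2: v_2 = 15, g_{22} = 3
v^2 = 15 / 3 = 5

5


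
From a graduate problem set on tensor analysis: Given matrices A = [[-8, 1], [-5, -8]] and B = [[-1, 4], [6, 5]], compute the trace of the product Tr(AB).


Tr(AB) = sum_i (AB)_{ii} where (AB)_{ii} = sum_k A_{ik} B_{ki}.
(AB)_{11} = -8*-1 + 1*6 = 14
(AB)_{22} = -5*4 + -8*5 = -60
Tr(AB) = 14 + -60 = -46

-46


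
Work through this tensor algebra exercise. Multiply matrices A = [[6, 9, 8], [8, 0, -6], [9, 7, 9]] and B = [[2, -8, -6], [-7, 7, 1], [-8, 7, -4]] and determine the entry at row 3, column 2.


(AB)_{ij} = sum_k A_{ik} B_{kj}.
For i=3, j=2:
A_{31} * B_{12} = 9 * -8 = -72
A_{32} * B_{22} = 7 * 7 = 49
A_{33} * B_{32} = 9 * 7 = 63
Sum = -72 + 49 + 63 = 40

40


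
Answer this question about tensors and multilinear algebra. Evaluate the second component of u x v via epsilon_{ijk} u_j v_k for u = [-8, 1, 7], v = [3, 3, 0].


(u x v)_2 = sum_{j,k} epsilon_{2jk} u_j v_k. Only permutations of (1,2,3) contribute; the two non-zero terms are:
eps_{213} u_1 v_3 = -1 * -8 * 0 = 0
eps_{231} u_3 v_1 = 1 * 7 * 3 = 21
(u x v)_2 = 21

21


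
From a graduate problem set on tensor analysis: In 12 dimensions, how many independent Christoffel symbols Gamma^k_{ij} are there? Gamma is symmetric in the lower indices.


Christoffel symbols Gamma^k_{ij} are symmetric in i,j, so there are d * d(d+1)/2 independent symbols.
d = 12
d(d+1)/2 = 12 * 13 / 2 = 78
Total = 12 * 78 = 936

936


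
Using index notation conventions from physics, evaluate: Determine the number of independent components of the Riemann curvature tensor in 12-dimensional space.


The Riemann tensor in d dimensions has d^2(d^2 - 1)/12 independent components.
d = 12, so d^2 = 144
d^2 - 1 = 143
d^2(d^2 - 1) = 144 * 143 = 20592
Divide by 12: 20592 / 12 = 1716

1716


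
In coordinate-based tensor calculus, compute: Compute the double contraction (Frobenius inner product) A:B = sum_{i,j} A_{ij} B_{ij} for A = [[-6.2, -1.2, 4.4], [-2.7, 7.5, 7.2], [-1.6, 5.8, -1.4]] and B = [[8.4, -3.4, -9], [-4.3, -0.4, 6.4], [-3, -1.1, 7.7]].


A:B = sum over all i,j of A_{ij} * B_{ij}.
Row 1: -6.2*8.4=-52.08, -1.2*-3.4=4.08, 4.4*-9=-39.6 => row sum = -87.6
Row 2: -2.7*-4.3=11.61, 7.5*-0.4=-3, 7.2*6.4=46.08 => row sum = 54.69
Row 3: -1.6*-3=4.8, 5.8*-1.1=-6.38, -1.4*7.7=-10.78 => row sum = -12.36
Total = -87.6 + 54.69 + -12.36 = -45.27

-45.27


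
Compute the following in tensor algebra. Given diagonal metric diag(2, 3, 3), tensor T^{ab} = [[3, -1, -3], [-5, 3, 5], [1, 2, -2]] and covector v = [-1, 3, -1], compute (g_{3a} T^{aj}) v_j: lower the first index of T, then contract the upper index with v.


Step 1: lower the first index. For a diagonal metric, g_{ia} T^{aj} = g_{ii} T^{ij} (no sum on i).
g_{33} = 3
S_3{}^1 = 3 * T^{31} = 3 * 1 = 3
S_3{}^2 = 3 * T^{32} = 3 * 2 = 6
S_3{}^3 = 3 * T^{33} = 3 * -2 = -6
Step 2: contract S_3{}^j with v_j.
S_3{}^1 * v_1 = 3 * -1 = -3
S_3{}^2 * v_2 = 6 * 3 = 18
S_3{}^3 * v_3 = -6 * -1 = 6
Result = -3 + 18 + 6 = 21

21


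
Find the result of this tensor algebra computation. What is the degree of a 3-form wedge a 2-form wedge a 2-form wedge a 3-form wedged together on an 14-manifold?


The degree of a wedge product is the sum of the degrees of the individual forms.
Degrees: 3, 2, 2, 3
Total degree = 3 + 2 + 2 + 3 = 10

10


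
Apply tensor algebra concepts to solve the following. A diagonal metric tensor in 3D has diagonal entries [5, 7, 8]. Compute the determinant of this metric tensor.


For a diagonal metric, the determinant is the product of diagonal entries.
Diagonal entries: 5, 7, 8
det(g) = 5 * 7 * 8 = 280

280


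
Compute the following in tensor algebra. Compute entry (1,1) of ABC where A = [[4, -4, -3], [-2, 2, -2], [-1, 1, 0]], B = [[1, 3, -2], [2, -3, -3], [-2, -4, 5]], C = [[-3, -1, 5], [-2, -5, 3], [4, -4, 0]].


(ABC)_{11} = sum_m (AB)_{1m} C_{m1}. First compute row 1 of AB.
(AB)_{11} = 4*1 + -4*2 + -3*-2 = 2
(AB)_{12} = 4*3 + -4*-3 + -3*-4 = 36
(AB)_{13} = 4*-2 + -4*-3 + -3*5 = -11
Now contract with column 1 of C:
(AB)_{11} * C_{11} = 2 * -3 = -6
(AB)_{12} * C_{21} = 36 * -2 = -72
(AB)_{13} * C_{31} = -11 * 4 = -44
(ABC)_{11} = -6 + -72 + -44 = -122

-122


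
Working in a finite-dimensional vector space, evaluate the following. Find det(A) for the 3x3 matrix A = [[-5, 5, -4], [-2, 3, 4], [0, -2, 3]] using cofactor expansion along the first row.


Expanding along the first row, det(A) = a11*M_11 - a12*M_12 + a13*M_13, where M_1j is the (1,j) minor.
Minor M_11 = 3*3 - 4*-2 = 17
Minor M_12 = -2*3 - 4*0 = -6
Minor M_13 = -2*-2 - 3*0 = 4
det = -5*(17) - 5*(-6) + -4*(4)
    = -85 - -30 + -16
    = -71

-71


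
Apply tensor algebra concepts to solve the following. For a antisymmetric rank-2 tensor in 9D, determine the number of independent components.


A antisymmetric rank-2 tensor in d dimensions has d(d-1)/2 independent components.
d = 9
d(d-1)/2 = 9 * 8 / 2 = 72 / 2 = 36

36


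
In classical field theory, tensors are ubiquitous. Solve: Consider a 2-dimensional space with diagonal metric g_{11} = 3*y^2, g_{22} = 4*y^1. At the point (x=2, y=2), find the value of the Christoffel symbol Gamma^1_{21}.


For a diagonal metric, Gamma^k_{ij} = (1/2) g^{kk} (dg_{ik}/dx_j + dg_{jk}/dx_i - dg_{ij}/dx_k).
The metric is diagonal, so g_{ab} = 0 for a != b.
At the given point: g_{11} = 12, g_{22} = 8
g^{11} = 1/12
dg_{21}/dx_1 = 0 (off-diagonal)
dg_{11}/dx_2 = dg_{11}/dx_2 = 12
dg_{21}/dx_1 = 0 (off-diagonal)
Numerator = 0 + 12 - 0 = 12
Gamma^1_{21} = 12 / (2 * 12) = 1/2

1/2


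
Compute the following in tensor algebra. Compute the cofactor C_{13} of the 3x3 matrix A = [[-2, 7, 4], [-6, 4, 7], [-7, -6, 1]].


To find cofactor C_{13}, delete row 1 and column 3.
The resulting 2x2 submatrix is: [[-6, 4], [-7, -6]]
Minor M_{13} = -6*-6 - 4*-7
  = 36 - -28 = 64
Sign = (-1)^(1+3) = (-1)^4 = 1
Cofactor C_{13} = 1 * 64 = 64

64


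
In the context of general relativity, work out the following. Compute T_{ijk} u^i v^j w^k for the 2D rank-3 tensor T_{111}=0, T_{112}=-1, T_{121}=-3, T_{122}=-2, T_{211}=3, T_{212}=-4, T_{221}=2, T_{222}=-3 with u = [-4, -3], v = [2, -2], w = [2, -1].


S = sum over i,j,k of T_{ijk} u_i v_j w_k. Expanding all 8 terms:
T_{111}*u_1*v_1*w_1 = 0*-4*2*2 = 0  (running total: 0)
T_{112}*u_1*v_1*w_2 = -1*-4*2*-1 = -8  (running total: -8)
T_{121}*u_1*v_2*w_1 = -3*-4*-2*2 = -48  (running total: -56)
T_{122}*u_1*v_2*w_2 = -2*-4*-2*-1 = 16  (running total: -40)
T_{211}*u_2*v_1*w_1 = 3*-3*2*2 = -36  (running total: -76)
T_{212}*u_2*v_1*w_2 = -4*-3*2*-1 = -24  (running total: -100)
T_{221}*u_2*v_2*w_1 = 2*-3*-2*2 = 24  (running total: -76)
T_{222}*u_2*v_2*w_2 = -3*-3*-2*-1 = 18  (running total: -58)
S = -58

-58


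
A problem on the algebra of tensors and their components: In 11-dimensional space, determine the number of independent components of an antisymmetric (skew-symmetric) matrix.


An antisymmetric rank-2 tensor satisfies A_{ij} = -A_{ji}, so diagonal entries are zero.
The independent components are the upper-triangular entries: C(n, 2) = n(n-1)/2.
n = 11
C(11, 2) = 11 * 10 / 2 = 110 / 2 = 55

55


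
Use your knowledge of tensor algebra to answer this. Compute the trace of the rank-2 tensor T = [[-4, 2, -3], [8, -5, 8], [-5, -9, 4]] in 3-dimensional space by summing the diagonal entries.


The contraction (trace) of a rank-2 tensor is the sum of its diagonal elements.
Diagonal entries: A[1,1] = -4, A[2,2] = -5, A[3,3] = 4
Tr(A) = -4 + -5 + 4 = -5

-5


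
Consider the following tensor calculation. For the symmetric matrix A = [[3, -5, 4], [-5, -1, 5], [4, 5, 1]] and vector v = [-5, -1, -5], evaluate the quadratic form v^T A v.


First compute Av:
(Av)_1 = 3*-5 + -5*-1 + 4*-5 = -30
(Av)_2 = -5*-5 + -1*-1 + 5*-5 = 1
(Av)_3 = 4*-5 + 5*-1 + 1*-5 = -30
Av = [-30, 1, -30]
Then v^T (Av) = -5*-30 + -1*1 + -5*-30
= 150 + -1 + 150 = 299

299


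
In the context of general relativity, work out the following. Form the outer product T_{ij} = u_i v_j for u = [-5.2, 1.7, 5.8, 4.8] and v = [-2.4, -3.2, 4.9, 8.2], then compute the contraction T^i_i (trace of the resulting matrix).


The outer product gives T_{ij} = u_i v_j.
The trace (contraction) is Tr(T) = sum_i T_{ii} = sum_i u_i v_i.
Diagonal entries:
T_{11} = u_1 * v_1 = -5.2 * -2.4 = 12.48
T_{22} = u_2 * v_2 = 1.7 * -3.2 = -5.44
T_{33} = u_3 * v_3 = 5.8 * 4.9 = 28.42
T_{44} = u_4 * v_4 = 4.8 * 8.2 = 39.36
Tr(T) = 12.48 + -5.44 + 28.42 + 39.36 = 74.82

74.82


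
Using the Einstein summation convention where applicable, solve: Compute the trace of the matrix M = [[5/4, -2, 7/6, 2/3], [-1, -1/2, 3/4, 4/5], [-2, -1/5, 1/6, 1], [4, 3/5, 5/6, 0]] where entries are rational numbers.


The trace is the sum of diagonal entries.
Diagonal: M[1,1] = 5/4, M[2,2] = -1/2, M[3,3] = 1/6, M[4,4] = 0
Tr(M) = 5/4 + -1/2 + 1/6 + 0
Computing step by step:
After adding M[1,1]: 5/4
After adding M[2,2]: 3/4
After adding M[3,3]: 11/12
After adding M[4,4]: 11/12
Tr(M) = 11/12

11/12


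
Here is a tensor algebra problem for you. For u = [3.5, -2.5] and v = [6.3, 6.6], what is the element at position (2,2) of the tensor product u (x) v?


The outer product entry T_{ij} = u_i * v_j.
We need i=2, j=2.
u_2 = -2.5, v_2 = 6.6
T_{2,2} = -2.5 * 6.6 = -16.5

-16.5


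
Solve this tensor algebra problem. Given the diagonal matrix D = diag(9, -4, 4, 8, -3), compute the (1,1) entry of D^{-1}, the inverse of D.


For a diagonal matrix, the inverse has entries (D^{-1})_{ii} = 1/d_{ii}.
The diagonal entries are: d_{11} = 9, d_{22} = -4, d_{33} = 4, d_{44} = 8, d_{55} = -3
We need (D^{-1})_{11} = 1/d_{11} = 1/9 = 1/9

1/9


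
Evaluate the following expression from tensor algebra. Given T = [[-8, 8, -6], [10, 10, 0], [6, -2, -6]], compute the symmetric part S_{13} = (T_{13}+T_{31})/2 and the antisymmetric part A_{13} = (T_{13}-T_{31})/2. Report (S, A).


T_{13} = -6
T_{31} = 6
S_{13} = (-6 + 6)/2 = 0/2 = 0
A_{13} = (-6 - 6)/2 = -12/2 = -6
Check: S + A = 0 + -6 = -6 = T_{13}.

(0, -6)


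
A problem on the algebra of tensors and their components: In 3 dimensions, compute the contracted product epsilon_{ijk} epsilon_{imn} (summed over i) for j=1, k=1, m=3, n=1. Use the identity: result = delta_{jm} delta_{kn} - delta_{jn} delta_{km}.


Using the identity: epsilon_{ijk} epsilon_{imn} = delta_{jm} delta_{kn} - delta_{jn} delta_{km}.
delta_{13} = 0
delta_{11} = 1
delta_{11} = 1
delta_{13} = 0
Result = 0 * 1 - 1 * 0 = 0 - 0 = 0

0


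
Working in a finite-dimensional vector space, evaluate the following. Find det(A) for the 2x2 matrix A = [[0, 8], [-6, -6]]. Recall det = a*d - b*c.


For a 2x2 matrix [[a, b], [c, d]], det = a*d - b*c.
a = 0, b = 8, c = -6, d = -6
a*d = 0 * -6 = 0
b*c = 8 * -6 = -48
det = 0 - -48 = 48

48


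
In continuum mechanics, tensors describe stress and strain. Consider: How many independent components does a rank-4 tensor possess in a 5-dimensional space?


The number of components of a rank-r tensor in d dimensions is d^r.
Here d = 5 and r = 4.
5^4 = 625

625


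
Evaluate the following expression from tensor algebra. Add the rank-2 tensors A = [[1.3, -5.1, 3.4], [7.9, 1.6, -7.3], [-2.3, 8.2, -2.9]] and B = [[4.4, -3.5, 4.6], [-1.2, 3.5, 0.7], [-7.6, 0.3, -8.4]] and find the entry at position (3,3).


Tensor addition is component-wise: (A + B)_{ij} = A_{ij} + B_{ij}.
A_{33} = -2.9
B_{33} = -8.4
(A + B)_{33} = -2.9 + -8.4 = -11.3

-11.3


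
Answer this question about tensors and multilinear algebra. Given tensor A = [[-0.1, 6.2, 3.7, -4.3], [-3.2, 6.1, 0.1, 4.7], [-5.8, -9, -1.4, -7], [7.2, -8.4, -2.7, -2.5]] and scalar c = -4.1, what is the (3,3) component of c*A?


Scalar multiplication: (cA)_{ij} = c * A_{ij}.
c = -4.1
A_{33} = -1.4
(cA)_{33} = -4.1 * -1.4 = 5.74

5.74


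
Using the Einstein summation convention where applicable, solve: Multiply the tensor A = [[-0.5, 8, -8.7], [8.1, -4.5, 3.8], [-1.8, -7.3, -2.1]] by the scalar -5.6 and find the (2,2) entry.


Scalar multiplication: (cA)_{ij} = c * A_{ij}.
c = -5.6
A_{22} = -4.5
(cA)_{22} = -5.6 * -4.5 = 25.2

25.2


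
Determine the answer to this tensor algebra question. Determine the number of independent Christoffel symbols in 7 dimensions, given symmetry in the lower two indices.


Christoffel symbols Gamma^k_{ij} are symmetric in i,j, so there are d * d(d+1)/2 independent symbols.
d = 7
d(d+1)/2 = 7 * 8 / 2 = 28
Total = 7 * 28 = 196

196


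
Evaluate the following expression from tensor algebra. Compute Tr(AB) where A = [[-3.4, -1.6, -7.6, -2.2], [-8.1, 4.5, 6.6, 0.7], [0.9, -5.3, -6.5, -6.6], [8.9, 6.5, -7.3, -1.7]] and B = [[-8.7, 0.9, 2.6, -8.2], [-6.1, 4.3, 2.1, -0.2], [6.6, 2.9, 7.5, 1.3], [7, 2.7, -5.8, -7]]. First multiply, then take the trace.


Tr(AB) = sum_i (AB)_{ii} where (AB)_{ii} = sum_k A_{ik} B_{ki}.
(AB)_{11} = -3.4*-8.7 + -1.6*-6.1 + -7.6*6.6 + -2.2*7 = -26.22
(AB)_{22} = -8.1*0.9 + 4.5*4.3 + 6.6*2.9 + 0.7*2.7 = 33.09
(AB)_{33} = 0.9*2.6 + -5.3*2.1 + -6.5*7.5 + -6.6*-5.8 = -19.26
(AB)_{44} = 8.9*-8.2 + 6.5*-0.2 + -7.3*1.3 + -1.7*-7 = -71.87
Tr(AB) = -26.22 + 33.09 + -19.26 + -71.87 = -84.26

-84.26


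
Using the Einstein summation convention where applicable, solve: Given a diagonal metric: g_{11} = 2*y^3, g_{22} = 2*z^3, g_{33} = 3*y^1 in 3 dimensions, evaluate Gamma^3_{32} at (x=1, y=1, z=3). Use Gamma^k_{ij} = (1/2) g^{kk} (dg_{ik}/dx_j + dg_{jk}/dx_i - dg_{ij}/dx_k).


For a diagonal metric, Gamma^k_{ij} = (1/2) g^{kk} (dg_{ik}/dx_j + dg_{jk}/dx_i - dg_{ij}/dx_k).
The metric is diagonal, so g_{ab} = 0 for a != b.
At the given point: g_{11} = 2, g_{22} = 54, g_{33} = 3
g^{33} = 1/3
dg_{33}/dx_2 = dg_{33}/dx_2 = 3
dg_{23}/dx_3 = 0 (off-diagonal)
dg_{32}/dx_3 = 0 (off-diagonal)
Numerator = 3 + 0 - 0 = 3
Gamma^3_{32} = 3 / (2 * 3) = 1/2

1/2


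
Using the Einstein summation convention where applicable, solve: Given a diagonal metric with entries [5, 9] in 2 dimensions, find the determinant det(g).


For a diagonal metric, the determinant is the product of diagonal entries.
Diagonal entries: 5, 9
det(g) = 5 * 9 = 45

45


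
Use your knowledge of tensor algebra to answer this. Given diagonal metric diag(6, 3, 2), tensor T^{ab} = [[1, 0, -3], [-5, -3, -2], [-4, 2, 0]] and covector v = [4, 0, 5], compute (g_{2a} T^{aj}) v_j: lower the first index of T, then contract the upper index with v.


Step 1: lower the first index. For a diagonal metric, g_{ia} T^{aj} = g_{ii} T^{ij} (no sum on i).
g_{22} = 3
S_2{}^1 = 3 * T^{21} = 3 * -5 = -15
S_2{}^2 = 3 * T^{22} = 3 * -3 = -9
S_2{}^3 = 3 * T^{23} = 3 * -2 = -6
Step 2: contract S_2{}^j with v_j.
S_2{}^1 * v_1 = -15 * 4 = -60
S_2{}^2 * v_2 = -9 * 0 = 0
S_2{}^3 * v_3 = -6 * 5 = -30
Result = -60 + 0 + -30 = -90

-90
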